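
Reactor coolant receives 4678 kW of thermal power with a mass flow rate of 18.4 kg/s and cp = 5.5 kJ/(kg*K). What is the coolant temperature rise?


dT = Q / (m_dot * cp)
dT = 4678 / (18.4 * 5.5)
dT = 46.225 C

46.225


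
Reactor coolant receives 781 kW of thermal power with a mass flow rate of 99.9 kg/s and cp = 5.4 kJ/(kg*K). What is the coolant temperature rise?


dT = Q / (m_dot * cp)
dT = 781 / (99.9 * 5.4)
dT = 1.4477 C

1.4477


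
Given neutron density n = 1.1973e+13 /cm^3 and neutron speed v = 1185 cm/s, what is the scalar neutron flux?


phi = n * v
phi = 1.1973e+13 * 1185
phi = 1.4188e+16 /cm^2/s

1.4188e+16


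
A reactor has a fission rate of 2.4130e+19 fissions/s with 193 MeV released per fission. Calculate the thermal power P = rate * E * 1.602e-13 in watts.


P = fission_rate * E_MeV * 1.602e-13
P = 2.4130e+19 * 193 * 1.602e-13
P = 7.4607e+08 W

7.4607e+08


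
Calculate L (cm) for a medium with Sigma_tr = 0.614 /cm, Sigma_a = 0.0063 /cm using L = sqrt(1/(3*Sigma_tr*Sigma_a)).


D = 1 / (3 * Sigma_tr) = 1 / (3 * 0.614) = 0.5428882 cm
L = sqrt(D / Sigma_a)
L = sqrt(0.5428882 / 0.0063)
L = 9.2829 cm

9.2829


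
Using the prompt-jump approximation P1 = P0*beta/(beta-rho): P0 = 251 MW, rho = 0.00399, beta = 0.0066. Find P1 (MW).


P1/P0 = beta / (beta - rho)
P1/P0 = 0.0066 / (0.0066 - 0.00399) = 2.528736
P1 = 251 * 2.528736 = 634.71 MW

634.71


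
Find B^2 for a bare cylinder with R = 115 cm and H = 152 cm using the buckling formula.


B^2 = (2.405/R)^2 + (pi/H)^2
B^2 = (2.405/115)^2 + (pi/152)^2
B^2 = 8.6454e-04 /cm^2

8.6454e-04


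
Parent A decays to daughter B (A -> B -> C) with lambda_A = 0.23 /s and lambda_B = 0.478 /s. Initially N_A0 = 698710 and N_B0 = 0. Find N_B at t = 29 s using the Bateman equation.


N_B(t) = lambda_A * N_A0 / (lambda_B - lambda_A) * [exp(-lambda_A*t) - exp(-lambda_B*t)]
exp(-0.23*29) = 0.001268399; exp(-0.478*29) = 9.545746e-07
N_B = 0.23 * 698710 / (0.478 - 0.23) * (0.001268399 - 9.545746e-07)
N_B = 821.30

821.30


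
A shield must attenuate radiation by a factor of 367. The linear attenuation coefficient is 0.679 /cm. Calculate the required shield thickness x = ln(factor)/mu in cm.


x = ln(factor) / mu
x = ln(367) / 0.679
x = 8.6971 cm

8.6971


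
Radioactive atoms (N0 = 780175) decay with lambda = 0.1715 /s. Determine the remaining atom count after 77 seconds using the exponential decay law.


N = N0 * exp(-lambda * t)
N = 780175 * exp(-0.1715 * 77)
N = 1.4359

1.4359


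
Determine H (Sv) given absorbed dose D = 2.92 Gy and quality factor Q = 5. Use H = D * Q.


H = D * Q
H = 2.92 * 5
H = 14.600 Sv

14.600


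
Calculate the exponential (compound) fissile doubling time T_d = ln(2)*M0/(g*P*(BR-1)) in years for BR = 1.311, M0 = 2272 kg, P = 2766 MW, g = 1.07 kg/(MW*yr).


Breeding gain G = BR - 1 = 1.311 - 1 = 0.311
Fissile production rate = g * P * G = 1.07 * 2766 * 0.311 = 920.44182 kg/yr
T_d = ln(2) * M0 / (g * P * G)
T_d = ln(2) * 2272 / 920.44182 = 1.7110 yr

1.7110


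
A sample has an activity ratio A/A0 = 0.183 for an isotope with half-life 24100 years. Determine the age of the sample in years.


lambda = ln(2) / t_half = ln(2) / 24100 = 2.876129e-05 /yr
t = -ln(A/A0) / lambda
t = -ln(0.183) / 2.876129e-05
t = 59047 yr

59047


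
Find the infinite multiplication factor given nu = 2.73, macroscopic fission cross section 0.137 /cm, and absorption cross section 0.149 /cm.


k_inf = nu * Sigma_f / Sigma_a
k_inf = 2.73 * 0.137 / 0.149
k_inf = 2.5101

2.5101


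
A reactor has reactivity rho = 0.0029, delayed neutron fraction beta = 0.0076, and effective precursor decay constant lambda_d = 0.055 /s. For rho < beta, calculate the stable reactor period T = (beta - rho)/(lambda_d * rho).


T = (beta - rho) / (lambda_d * rho)
T = (0.0076 - 0.0029) / (0.055 * 0.0029)
T = 29.467 s

29.467


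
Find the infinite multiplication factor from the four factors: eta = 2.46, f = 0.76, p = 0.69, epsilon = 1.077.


k_inf = eta * f * p * epsilon
k_inf = 2.46 * 0.76 * 0.69 * 1.077
k_inf = 1.3894

1.3894


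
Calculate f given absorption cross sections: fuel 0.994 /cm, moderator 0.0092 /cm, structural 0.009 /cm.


f = Sigma_a_fuel / (Sigma_a_fuel + Sigma_a_mod + Sigma_a_other)
f = 0.994 / (0.994 + 0.0092 + 0.009)
f = 0.98202

0.98202


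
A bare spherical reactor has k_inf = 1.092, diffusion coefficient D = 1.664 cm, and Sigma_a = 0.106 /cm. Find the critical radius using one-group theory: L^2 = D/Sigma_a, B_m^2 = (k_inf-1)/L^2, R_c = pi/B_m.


L^2 = D / Sigma_a = 1.664 / 0.106 = 15.69811 cm^2
B_m^2 = (k_inf - 1) / L^2 = (1.092 - 1) / 15.69811 = 0.005860578 /cm^2
For a bare sphere: B_g = pi/R, so R_c = pi / sqrt(B_m^2)
R_c = pi / sqrt(0.005860578) = 41.037 cm

41.037


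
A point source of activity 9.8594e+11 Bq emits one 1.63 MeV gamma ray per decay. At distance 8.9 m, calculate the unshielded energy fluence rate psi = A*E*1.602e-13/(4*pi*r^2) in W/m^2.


psi = A * E * 1.602e-13 / (4*pi*r^2)
psi = 9.8594e+11 * 1.63 * 1.602e-13 / (4*pi*8.9^2)
psi = 2.5865e-04 W/m^2

2.5865e-04


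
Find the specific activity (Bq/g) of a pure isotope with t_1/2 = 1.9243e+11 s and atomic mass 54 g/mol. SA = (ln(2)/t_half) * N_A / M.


lambda = ln(2) / t_half = ln(2) / 1.9243e+11 = 3.602074e-12 /s
SA = lambda * N_A / M
SA = 3.602074e-12 * 6.022e23 / 54
SA = 4.0170e+10 Bq/g

4.0170e+10


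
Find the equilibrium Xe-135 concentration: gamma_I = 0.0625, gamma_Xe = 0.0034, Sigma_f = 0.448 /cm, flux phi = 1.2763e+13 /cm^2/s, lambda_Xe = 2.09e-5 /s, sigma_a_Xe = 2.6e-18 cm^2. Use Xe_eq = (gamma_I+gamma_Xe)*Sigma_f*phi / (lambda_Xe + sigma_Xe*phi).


Xe_eq = (gamma_I + gamma_Xe) * Sigma_f * phi / (lambda_Xe + sigma_Xe * phi)
Numerator = (0.0625 + 0.0034) * 0.448 * 1.2763e+13 = 3.768046e+11
Denominator = 2.09e-5 + 2.6e-18 * 1.2763e+13 = 5.408380e-05
Xe_eq = 3.768046e+11 / 5.408380e-05 = 6.9671e+15 /cm^3

6.9671e+15


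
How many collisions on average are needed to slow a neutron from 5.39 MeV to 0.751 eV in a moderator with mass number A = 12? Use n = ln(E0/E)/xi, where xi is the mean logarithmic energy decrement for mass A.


xi = 1 + (A-1)^2/(2A)*ln((A-1)/(A+1)) = 0.1577690 (for A = 12)
n = ln(E0/E) / xi
n = ln(5.39e6 / 0.751) / 0.1577690
n = ln(7.177097e+06) / 0.1577690 = 100.06

100.06


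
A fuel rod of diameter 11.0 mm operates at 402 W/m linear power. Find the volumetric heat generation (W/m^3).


r = D / 2 / 1000 = 11.0 / 2 / 1000 = 0.0055 m
q''' = q' / (pi * r^2)
q''' = 402 / (pi * 0.0055^2)
q''' = 4.2301e+06 W/m^3

4.2301e+06


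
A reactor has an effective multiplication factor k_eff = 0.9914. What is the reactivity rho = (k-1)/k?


rho = (k_eff - 1) / k_eff
rho = (0.9914 - 1) / 0.9914
rho = -0.0086746

-0.0086746


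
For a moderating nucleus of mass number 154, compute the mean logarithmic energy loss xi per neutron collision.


xi = 1 + (A-1)^2/(2A) * ln((A-1)/(A+1))
xi = 1 + (154-1)^2/(2*154) * ln((154-1)/(154 +1))
xi = 0.012931

0.012931


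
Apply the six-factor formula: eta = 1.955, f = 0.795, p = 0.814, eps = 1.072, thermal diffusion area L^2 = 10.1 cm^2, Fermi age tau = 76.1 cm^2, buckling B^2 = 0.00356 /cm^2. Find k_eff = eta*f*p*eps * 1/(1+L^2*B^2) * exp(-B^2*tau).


k_inf = eta*f*p*eps = 1.955*0.795*0.814*1.072 = 1.356229
P_TNL = 1/(1 + L^2*B^2) = 1/(1 + 10.1*0.00356) = 0.9652920
P_FNL = exp(-B^2*tau) = exp(-0.00356*76.1) = 0.7626806
k_eff = k_inf * P_TNL * P_FNL = 1.356229 * 0.9652920 * 0.7626806
k_eff = 0.99847

0.99847


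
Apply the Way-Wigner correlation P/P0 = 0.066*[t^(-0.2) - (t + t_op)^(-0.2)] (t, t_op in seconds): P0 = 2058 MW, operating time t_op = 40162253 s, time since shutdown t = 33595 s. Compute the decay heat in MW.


P/P0 = 0.066 * [t^(-0.2) - (t + t_op)^(-0.2)]
P/P0 = 0.066 * [33595^(-0.2) - (33595 + 40162253)^(-0.2)]
P/P0 = 0.066 * [0.1243784 - 0.03014142] = 0.006219641
P = 2058 * 0.006219641 = 12.800 MW

12.800


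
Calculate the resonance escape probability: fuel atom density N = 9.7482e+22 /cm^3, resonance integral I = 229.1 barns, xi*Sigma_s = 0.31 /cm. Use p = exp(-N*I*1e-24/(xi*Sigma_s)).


p = exp(-N * I * 1e-24 / (xi*Sigma_s))
p = exp(-9.7482e+22 * 229.1 * 1e-24 / 0.31)
p = 5.1571e-32

5.1571e-32


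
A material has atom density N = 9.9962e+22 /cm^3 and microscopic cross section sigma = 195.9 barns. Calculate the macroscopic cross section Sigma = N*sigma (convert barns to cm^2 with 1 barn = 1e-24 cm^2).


Sigma = N * sigma_barns * 1e-24
Sigma = 9.9962e+22 * 195.9 * 1e-24
Sigma = 19.583 /cm

19.583


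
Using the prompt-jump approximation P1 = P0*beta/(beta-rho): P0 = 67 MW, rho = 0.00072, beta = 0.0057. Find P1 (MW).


P1/P0 = beta / (beta - rho)
P1/P0 = 0.0057 / (0.0057 - 0.00072) = 1.144578
P1 = 67 * 1.144578 = 76.687 MW

76.687


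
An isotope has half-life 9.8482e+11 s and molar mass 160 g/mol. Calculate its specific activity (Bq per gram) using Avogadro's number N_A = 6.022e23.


lambda = ln(2) / t_half = ln(2) / 9.8482e+11 = 7.038313e-13 /s
SA = lambda * N_A / M
SA = 7.038313e-13 * 6.022e23 / 160
SA = 2.6490e+09 Bq/g

2.6490e+09


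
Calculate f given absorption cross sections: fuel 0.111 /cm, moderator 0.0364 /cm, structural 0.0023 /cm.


f = Sigma_a_fuel / (Sigma_a_fuel + Sigma_a_mod + Sigma_a_other)
f = 0.111 / (0.111 + 0.0364 + 0.0023)
f = 0.74148

0.74148


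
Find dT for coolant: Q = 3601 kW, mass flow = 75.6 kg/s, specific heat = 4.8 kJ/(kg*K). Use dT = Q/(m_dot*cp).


dT = Q / (m_dot * cp)
dT = 3601 / (75.6 * 4.8)
dT = 9.9234 C

9.9234


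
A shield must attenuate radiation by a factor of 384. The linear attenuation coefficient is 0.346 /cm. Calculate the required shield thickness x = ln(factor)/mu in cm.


x = ln(factor) / mu
x = ln(384) / 0.346
x = 17.198 cm

17.198


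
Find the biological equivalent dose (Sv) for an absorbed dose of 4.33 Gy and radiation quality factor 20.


H = D * Q
H = 4.33 * 20
H = 86.600 Sv

86.600


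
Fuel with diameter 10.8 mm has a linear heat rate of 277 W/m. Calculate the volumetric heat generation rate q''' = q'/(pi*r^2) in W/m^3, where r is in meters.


r = D / 2 / 1000 = 10.8 / 2 / 1000 = 0.0054 m
q''' = q' / (pi * r^2)
q''' = 277 / (pi * 0.0054^2)
q''' = 3.0237e+06 W/m^3

3.0237e+06


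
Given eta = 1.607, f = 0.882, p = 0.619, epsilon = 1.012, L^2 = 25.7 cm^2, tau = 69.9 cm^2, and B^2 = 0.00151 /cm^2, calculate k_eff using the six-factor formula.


k_inf = eta*f*p*eps = 1.607*0.882*0.619*1.012 = 0.8878828
P_TNL = 1/(1 + L^2*B^2) = 1/(1 + 25.7*0.00151) = 0.9626427
P_FNL = exp(-B^2*tau) = exp(-0.00151*69.9) = 0.8998304
k_eff = k_inf * P_TNL * P_FNL = 0.8878828 * 0.9626427 * 0.8998304
k_eff = 0.76910

0.76910


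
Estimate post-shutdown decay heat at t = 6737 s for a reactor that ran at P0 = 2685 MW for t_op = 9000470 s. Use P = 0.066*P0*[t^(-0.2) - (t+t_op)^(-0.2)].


P/P0 = 0.066 * [t^(-0.2) - (t + t_op)^(-0.2)]
P/P0 = 0.066 * [6737^(-0.2) - (6737 + 9000470)^(-0.2)]
P/P0 = 0.066 * [0.1715168 - 0.04065201] = 0.008637076
P = 2685 * 0.008637076 = 23.191 MW

23.191


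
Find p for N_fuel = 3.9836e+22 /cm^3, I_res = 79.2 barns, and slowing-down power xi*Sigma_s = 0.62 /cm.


p = exp(-N * I * 1e-24 / (xi*Sigma_s))
p = exp(-3.9836e+22 * 79.2 * 1e-24 / 0.62)
p = 0.0061659

0.0061659


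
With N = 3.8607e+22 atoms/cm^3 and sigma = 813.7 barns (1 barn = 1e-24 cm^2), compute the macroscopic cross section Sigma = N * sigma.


Sigma = N * sigma_barns * 1e-24
Sigma = 3.8607e+22 * 813.7 * 1e-24
Sigma = 31.415 /cm

31.415


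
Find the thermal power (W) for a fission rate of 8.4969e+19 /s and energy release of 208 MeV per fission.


P = fission_rate * E_MeV * 1.602e-13
P = 8.4969e+19 * 208 * 1.602e-13
P = 2.8313e+09 W

2.8313e+09


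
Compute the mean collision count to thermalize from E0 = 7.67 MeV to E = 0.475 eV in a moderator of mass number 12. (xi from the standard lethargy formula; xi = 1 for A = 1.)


xi = 1 + (A-1)^2/(2A)*ln((A-1)/(A+1)) = 0.1577690 (for A = 12)
n = ln(E0/E) / xi
n = ln(7.67e6 / 0.475) / 0.1577690
n = ln(1.614737e+07) / 0.1577690 = 105.20

105.20


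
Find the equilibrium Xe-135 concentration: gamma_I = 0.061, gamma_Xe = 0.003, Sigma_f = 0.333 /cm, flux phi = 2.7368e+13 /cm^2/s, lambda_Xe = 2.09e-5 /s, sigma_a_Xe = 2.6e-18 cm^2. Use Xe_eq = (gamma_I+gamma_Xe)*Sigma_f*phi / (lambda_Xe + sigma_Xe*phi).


Xe_eq = (gamma_I + gamma_Xe) * Sigma_f * phi / (lambda_Xe + sigma_Xe * phi)
Numerator = (0.061 + 0.003) * 0.333 * 2.7368e+13 = 5.832668e+11
Denominator = 2.09e-5 + 2.6e-18 * 2.7368e+13 = 9.205680e-05
Xe_eq = 5.832668e+11 / 9.205680e-05 = 6.3359e+15 /cm^3

6.3359e+15


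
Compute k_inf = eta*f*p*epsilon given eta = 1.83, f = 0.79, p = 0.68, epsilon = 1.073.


k_inf = eta * f * p * epsilon
k_inf = 1.83 * 0.79 * 0.68 * 1.073
k_inf = 1.0548

1.0548


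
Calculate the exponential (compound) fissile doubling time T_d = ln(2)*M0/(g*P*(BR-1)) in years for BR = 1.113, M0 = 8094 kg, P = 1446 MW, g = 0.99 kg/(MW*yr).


Breeding gain G = BR - 1 = 1.113 - 1 = 0.113
Fissile production rate = g * P * G = 0.99 * 1446 * 0.113 = 161.76402 kg/yr
T_d = ln(2) * M0 / (g * P * G)
T_d = ln(2) * 8094 / 161.76402 = 34.682 yr

34.682


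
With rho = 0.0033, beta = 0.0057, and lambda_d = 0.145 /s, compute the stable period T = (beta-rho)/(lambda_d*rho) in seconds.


T = (beta - rho) / (lambda_d * rho)
T = (0.0057 - 0.0033) / (0.145 * 0.0033)
T = 5.0157 s

5.0157


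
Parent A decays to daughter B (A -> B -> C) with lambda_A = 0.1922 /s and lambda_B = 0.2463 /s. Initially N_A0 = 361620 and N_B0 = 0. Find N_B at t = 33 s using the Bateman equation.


N_B(t) = lambda_A * N_A0 / (lambda_B - lambda_A) * [exp(-lambda_A*t) - exp(-lambda_B*t)]
exp(-0.1922*33) = 0.001759721; exp(-0.2463*33) = 2.951874e-04
N_B = 0.1922 * 361620 / (0.2463 - 0.1922) * (0.001759721 - 2.951874e-04)
N_B = 1881.5

1881.5


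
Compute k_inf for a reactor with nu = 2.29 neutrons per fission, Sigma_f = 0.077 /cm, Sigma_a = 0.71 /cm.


k_inf = nu * Sigma_f / Sigma_a
k_inf = 2.29 * 0.077 / 0.71
k_inf = 0.24835

0.24835


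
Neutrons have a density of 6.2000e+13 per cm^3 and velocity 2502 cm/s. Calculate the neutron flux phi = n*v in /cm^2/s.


phi = n * v
phi = 6.2000e+13 * 2502
phi = 1.5512e+17 /cm^2/s

1.5512e+17


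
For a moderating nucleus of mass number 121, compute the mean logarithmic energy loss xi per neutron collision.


xi = 1 + (A-1)^2/(2A) * ln((A-1)/(A+1))
xi = 1 + (121-1)^2/(2*121) * ln((121-1)/(121 +1))
xi = 0.016438

0.016438


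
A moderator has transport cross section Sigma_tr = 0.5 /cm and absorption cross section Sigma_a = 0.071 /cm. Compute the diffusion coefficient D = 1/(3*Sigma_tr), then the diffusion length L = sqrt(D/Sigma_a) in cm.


D = 1 / (3 * Sigma_tr) = 1 / (3 * 0.5) = 0.6666667 cm
L = sqrt(D / Sigma_a)
L = sqrt(0.6666667 / 0.071)
L = 3.0643 cm

3.0643


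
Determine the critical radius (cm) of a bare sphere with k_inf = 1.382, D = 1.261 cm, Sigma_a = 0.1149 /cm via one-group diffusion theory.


L^2 = D / Sigma_a = 1.261 / 0.1149 = 10.97476 cm^2
B_m^2 = (k_inf - 1) / L^2 = (1.382 - 1) / 10.97476 = 0.03480714 /cm^2
For a bare sphere: B_g = pi/R, so R_c = pi / sqrt(B_m^2)
R_c = pi / sqrt(0.03480714) = 16.839 cm

16.839


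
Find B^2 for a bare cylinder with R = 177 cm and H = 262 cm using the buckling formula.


B^2 = (2.405/R)^2 + (pi/H)^2
B^2 = (2.405/177)^2 + (pi/262)^2
B^2 = 3.2840e-04 /cm^2

3.2840e-04


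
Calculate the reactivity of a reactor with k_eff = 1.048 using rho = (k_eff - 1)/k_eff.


rho = (k_eff - 1) / k_eff
rho = (1.048 - 1) / 1.048
rho = 0.045802

0.045802


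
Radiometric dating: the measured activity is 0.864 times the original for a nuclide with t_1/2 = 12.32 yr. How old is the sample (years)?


lambda = ln(2) / t_half = ln(2) / 12.32 = 0.05626195 /yr
t = -ln(A/A0) / lambda
t = -ln(0.864) / 0.05626195
t = 2.5982 yr

2.5982


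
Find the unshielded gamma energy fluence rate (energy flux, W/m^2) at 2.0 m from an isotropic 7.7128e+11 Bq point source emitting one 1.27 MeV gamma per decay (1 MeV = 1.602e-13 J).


psi = A * E * 1.602e-13 / (4*pi*r^2)
psi = 7.7128e+11 * 1.27 * 1.602e-13 / (4*pi*2.0^2)
psi = 0.0031218 W/m^2

0.0031218


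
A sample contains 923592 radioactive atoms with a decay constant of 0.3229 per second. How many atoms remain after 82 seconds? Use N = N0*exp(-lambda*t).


N = N0 * exp(-lambda * t)
N = 923592 * exp(-0.3229 * 82)
N = 2.9263e-06

2.9263e-06


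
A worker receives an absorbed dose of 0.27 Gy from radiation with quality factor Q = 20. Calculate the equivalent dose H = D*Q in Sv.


H = D * Q
H = 0.27 * 20
H = 5.4000 Sv

5.4000


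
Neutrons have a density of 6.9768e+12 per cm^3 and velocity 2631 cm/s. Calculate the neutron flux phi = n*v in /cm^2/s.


phi = n * v
phi = 6.9768e+12 * 2631
phi = 1.8356e+16 /cm^2/s

1.8356e+16


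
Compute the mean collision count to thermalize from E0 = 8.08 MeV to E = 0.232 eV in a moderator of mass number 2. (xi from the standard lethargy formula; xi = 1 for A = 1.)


xi = 1 + (A-1)^2/(2A)*ln((A-1)/(A+1)) = 0.7253469 (for A = 2)
n = ln(E0/E) / xi
n = ln(8.08e6 / 0.232) / 0.7253469
n = ln(3.482759e+07) / 0.7253469 = 23.942

23.942


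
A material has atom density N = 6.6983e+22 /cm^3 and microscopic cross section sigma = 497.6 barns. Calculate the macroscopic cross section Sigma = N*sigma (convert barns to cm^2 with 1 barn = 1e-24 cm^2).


Sigma = N * sigma_barns * 1e-24
Sigma = 6.6983e+22 * 497.6 * 1e-24
Sigma = 33.331 /cm

33.331


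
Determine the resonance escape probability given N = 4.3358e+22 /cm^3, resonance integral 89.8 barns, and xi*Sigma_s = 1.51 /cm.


p = exp(-N * I * 1e-24 / (xi*Sigma_s))
p = exp(-4.3358e+22 * 89.8 * 1e-24 / 1.51)
p = 0.075887

0.075887


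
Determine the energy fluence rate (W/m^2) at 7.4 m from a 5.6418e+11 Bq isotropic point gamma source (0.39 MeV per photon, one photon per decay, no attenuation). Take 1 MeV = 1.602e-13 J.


psi = A * E * 1.602e-13 / (4*pi*r^2)
psi = 5.6418e+11 * 0.39 * 1.602e-13 / (4*pi*7.4^2)
psi = 5.1224e-05 W/m^2

5.1224e-05


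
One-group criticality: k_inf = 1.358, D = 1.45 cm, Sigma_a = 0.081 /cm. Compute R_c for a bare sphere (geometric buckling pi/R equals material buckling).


L^2 = D / Sigma_a = 1.45 / 0.081 = 17.90123 cm^2
B_m^2 = (k_inf - 1) / L^2 = (1.358 - 1) / 17.90123 = 0.01999863 /cm^2
For a bare sphere: B_g = pi/R, so R_c = pi / sqrt(B_m^2)
R_c = pi / sqrt(0.01999863) = 22.215 cm

22.215


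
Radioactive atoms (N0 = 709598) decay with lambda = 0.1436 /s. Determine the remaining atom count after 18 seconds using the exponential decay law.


N = N0 * exp(-lambda * t)
N = 709598 * exp(-0.1436 * 18)
N = 53512

53512


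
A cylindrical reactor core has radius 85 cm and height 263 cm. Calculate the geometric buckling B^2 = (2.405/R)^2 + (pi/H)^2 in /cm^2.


B^2 = (2.405/R)^2 + (pi/H)^2
B^2 = (2.405/85)^2 + (pi/263)^2
B^2 = 9.4325e-04 /cm^2

9.4325e-04


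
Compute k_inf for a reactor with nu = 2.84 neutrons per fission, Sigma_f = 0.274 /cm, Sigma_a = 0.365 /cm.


k_inf = nu * Sigma_f / Sigma_a
k_inf = 2.84 * 0.274 / 0.365
k_inf = 2.1319

2.1319


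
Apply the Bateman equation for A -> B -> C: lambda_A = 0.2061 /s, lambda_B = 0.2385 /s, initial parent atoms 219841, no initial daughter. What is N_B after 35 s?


N_B(t) = lambda_A * N_A0 / (lambda_B - lambda_A) * [exp(-lambda_A*t) - exp(-lambda_B*t)]
exp(-0.2061*35) = 7.365746e-04; exp(-0.2385*35) = 2.369882e-04
N_B = 0.2061 * 219841 / (0.2385 - 0.2061) * (7.365746e-04 - 2.369882e-04)
N_B = 698.64

698.64


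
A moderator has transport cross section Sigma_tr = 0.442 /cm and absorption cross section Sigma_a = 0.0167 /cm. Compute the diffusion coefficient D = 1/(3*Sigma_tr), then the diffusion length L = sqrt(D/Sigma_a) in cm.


D = 1 / (3 * Sigma_tr) = 1 / (3 * 0.442) = 0.7541478 cm
L = sqrt(D / Sigma_a)
L = sqrt(0.7541478 / 0.0167)
L = 6.7200 cm

6.7200


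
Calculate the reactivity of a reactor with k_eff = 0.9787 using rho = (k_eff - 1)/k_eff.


rho = (k_eff - 1) / k_eff
rho = (0.9787 - 1) / 0.9787
rho = -0.021764

-0.021764


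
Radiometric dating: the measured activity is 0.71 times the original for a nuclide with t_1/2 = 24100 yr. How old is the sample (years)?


lambda = ln(2) / t_half = ln(2) / 24100 = 2.876129e-05 /yr
t = -ln(A/A0) / lambda
t = -ln(0.71) / 2.876129e-05
t = 11908 yr

11908


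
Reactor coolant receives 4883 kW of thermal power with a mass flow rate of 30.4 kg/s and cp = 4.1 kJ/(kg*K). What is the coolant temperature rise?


dT = Q / (m_dot * cp)
dT = 4883 / (30.4 * 4.1)
dT = 39.177 C

39.177


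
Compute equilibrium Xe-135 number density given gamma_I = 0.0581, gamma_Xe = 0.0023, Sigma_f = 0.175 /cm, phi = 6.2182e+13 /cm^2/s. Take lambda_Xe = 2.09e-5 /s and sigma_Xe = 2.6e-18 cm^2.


Xe_eq = (gamma_I + gamma_Xe) * Sigma_f * phi / (lambda_Xe + sigma_Xe * phi)
Numerator = (0.0581 + 0.0023) * 0.175 * 6.2182e+13 = 6.572637e+11
Denominator = 2.09e-5 + 2.6e-18 * 6.2182e+13 = 1.825732e-04
Xe_eq = 6.572637e+11 / 1.825732e-04 = 3.6000e+15 /cm^3

3.6000e+15


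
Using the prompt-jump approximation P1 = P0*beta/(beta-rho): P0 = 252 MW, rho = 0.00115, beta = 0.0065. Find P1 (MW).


P1/P0 = beta / (beta - rho)
P1/P0 = 0.0065 / (0.0065 - 0.00115) = 1.214953
P1 = 252 * 1.214953 = 306.17 MW

306.17


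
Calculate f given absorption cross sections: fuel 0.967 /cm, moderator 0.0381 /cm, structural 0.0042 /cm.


f = Sigma_a_fuel / (Sigma_a_fuel + Sigma_a_mod + Sigma_a_other)
f = 0.967 / (0.967 + 0.0381 + 0.0042)
f = 0.95809

0.95809


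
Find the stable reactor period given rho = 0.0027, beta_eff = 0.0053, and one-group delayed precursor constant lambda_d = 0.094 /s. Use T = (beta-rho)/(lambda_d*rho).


T = (beta - rho) / (lambda_d * rho)
T = (0.0053 - 0.0027) / (0.094 * 0.0027)
T = 10.244 s

10.244


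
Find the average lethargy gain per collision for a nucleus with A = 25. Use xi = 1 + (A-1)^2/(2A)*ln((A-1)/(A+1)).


xi = 1 + (A-1)^2/(2A) * ln((A-1)/(A+1))
xi = 1 + (25-1)^2/(2*25) * ln((25-1)/(25 +1))
xi = 0.077908

0.077908


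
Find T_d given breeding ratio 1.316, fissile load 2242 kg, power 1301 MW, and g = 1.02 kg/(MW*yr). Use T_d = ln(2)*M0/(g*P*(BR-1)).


Breeding gain G = BR - 1 = 1.316 - 1 = 0.316
Fissile production rate = g * P * G = 1.02 * 1301 * 0.316 = 419.33832 kg/yr
T_d = ln(2) * M0 / (g * P * G)
T_d = ln(2) * 2242 / 419.33832 = 3.7059 yr

3.7059


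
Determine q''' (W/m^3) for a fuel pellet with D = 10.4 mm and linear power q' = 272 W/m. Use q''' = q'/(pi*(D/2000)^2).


r = D / 2 / 1000 = 10.4 / 2 / 1000 = 0.0052 m
q''' = q' / (pi * r^2)
q''' = 272 / (pi * 0.0052^2)
q''' = 3.2019e+06 W/m^3

3.2019e+06


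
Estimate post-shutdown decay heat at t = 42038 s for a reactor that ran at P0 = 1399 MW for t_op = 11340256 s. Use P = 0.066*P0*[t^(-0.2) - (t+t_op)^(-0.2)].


P/P0 = 0.066 * [t^(-0.2) - (t + t_op)^(-0.2)]
P/P0 = 0.066 * [42038^(-0.2) - (42038 + 11340256)^(-0.2)]
P/P0 = 0.066 * [0.1189246 - 0.03879306] = 0.005288682
P = 1399 * 0.005288682 = 7.3989 MW

7.3989


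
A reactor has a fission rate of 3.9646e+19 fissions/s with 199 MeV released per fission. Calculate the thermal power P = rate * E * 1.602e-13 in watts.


P = fission_rate * E_MeV * 1.602e-13
P = 3.9646e+19 * 199 * 1.602e-13
P = 1.2639e+09 W

1.2639e+09


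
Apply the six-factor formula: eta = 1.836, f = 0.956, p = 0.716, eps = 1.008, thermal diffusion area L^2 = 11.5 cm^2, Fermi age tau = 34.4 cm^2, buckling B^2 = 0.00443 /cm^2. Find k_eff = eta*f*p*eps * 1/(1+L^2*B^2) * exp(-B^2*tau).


k_inf = eta*f*p*eps = 1.836*0.956*0.716*1.008 = 1.266789
P_TNL = 1/(1 + L^2*B^2) = 1/(1 + 11.5*0.00443) = 0.9515246
P_FNL = exp(-B^2*tau) = exp(-0.00443*34.4) = 0.8586516
k_eff = k_inf * P_TNL * P_FNL = 1.266789 * 0.9515246 * 0.8586516
k_eff = 1.0350

1.0350


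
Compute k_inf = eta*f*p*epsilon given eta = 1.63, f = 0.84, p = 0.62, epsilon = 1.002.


k_inf = eta * f * p * epsilon
k_inf = 1.63 * 0.84 * 0.62 * 1.002
k_inf = 0.85060

0.85060


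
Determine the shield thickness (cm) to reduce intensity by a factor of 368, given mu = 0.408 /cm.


x = ln(factor) / mu
x = ln(368) / 0.408
x = 14.481 cm

14.481


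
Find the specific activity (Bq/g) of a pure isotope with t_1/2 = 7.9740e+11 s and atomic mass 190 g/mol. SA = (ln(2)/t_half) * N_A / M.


lambda = ln(2) / t_half = ln(2) / 7.9740e+11 = 8.692591e-13 /s
SA = lambda * N_A / M
SA = 8.692591e-13 * 6.022e23 / 190
SA = 2.7551e+09 Bq/g

2.7551e+09


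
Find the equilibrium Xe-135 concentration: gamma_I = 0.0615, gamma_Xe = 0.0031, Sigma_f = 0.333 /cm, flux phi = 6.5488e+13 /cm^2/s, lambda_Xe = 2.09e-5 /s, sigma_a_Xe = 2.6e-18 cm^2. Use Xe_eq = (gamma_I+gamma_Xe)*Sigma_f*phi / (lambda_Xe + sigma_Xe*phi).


Xe_eq = (gamma_I + gamma_Xe) * Sigma_f * phi / (lambda_Xe + sigma_Xe * phi)
Numerator = (0.0615 + 0.0031) * 0.333 * 6.5488e+13 = 1.408765e+12
Denominator = 2.09e-5 + 2.6e-18 * 6.5488e+13 = 1.911688e-04
Xe_eq = 1.408765e+12 / 1.911688e-04 = 7.3692e+15 /cm^3

7.3692e+15


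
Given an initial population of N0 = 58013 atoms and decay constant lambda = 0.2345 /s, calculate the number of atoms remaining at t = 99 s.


N = N0 * exp(-lambda * t)
N = 58013 * exp(-0.2345 * 99)
N = 4.7991e-06

4.7991e-06


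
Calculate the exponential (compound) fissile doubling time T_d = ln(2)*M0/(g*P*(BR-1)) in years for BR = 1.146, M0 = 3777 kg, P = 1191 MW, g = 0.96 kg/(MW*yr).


Breeding gain G = BR - 1 = 1.146 - 1 = 0.146
Fissile production rate = g * P * G = 0.96 * 1191 * 0.146 = 166.93056 kg/yr
T_d = ln(2) * M0 / (g * P * G)
T_d = ln(2) * 3777 / 166.93056 = 15.683 yr

15.683


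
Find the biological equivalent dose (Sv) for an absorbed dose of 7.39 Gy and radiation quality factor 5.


H = D * Q
H = 7.39 * 5
H = 36.950 Sv

36.950


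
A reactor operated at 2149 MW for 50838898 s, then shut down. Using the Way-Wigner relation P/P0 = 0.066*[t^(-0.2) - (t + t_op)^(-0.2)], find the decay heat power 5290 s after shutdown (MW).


P/P0 = 0.066 * [t^(-0.2) - (t + t_op)^(-0.2)]
P/P0 = 0.066 * [5290^(-0.2) - (5290 + 50838898)^(-0.2)]
P/P0 = 0.066 * [0.1800151 - 0.02875754] = 0.009982999
P = 2149 * 0.009982999 = 21.453 MW

21.453


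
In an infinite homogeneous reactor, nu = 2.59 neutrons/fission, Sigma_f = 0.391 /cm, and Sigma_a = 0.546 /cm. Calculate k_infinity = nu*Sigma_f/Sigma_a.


k_inf = nu * Sigma_f / Sigma_a
k_inf = 2.59 * 0.391 / 0.546
k_inf = 1.8547

1.8547


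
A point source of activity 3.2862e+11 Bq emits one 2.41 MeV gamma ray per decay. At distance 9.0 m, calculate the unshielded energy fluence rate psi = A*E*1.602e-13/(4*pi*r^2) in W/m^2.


psi = A * E * 1.602e-13 / (4*pi*r^2)
psi = 3.2862e+11 * 2.41 * 1.602e-13 / (4*pi*9.0^2)
psi = 1.2465e-04 W/m^2

1.2465e-04


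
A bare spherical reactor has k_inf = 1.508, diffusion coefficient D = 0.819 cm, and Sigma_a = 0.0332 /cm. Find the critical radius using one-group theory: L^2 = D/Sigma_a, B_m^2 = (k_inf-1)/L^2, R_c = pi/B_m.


L^2 = D / Sigma_a = 0.819 / 0.0332 = 24.66867 cm^2
B_m^2 = (k_inf - 1) / L^2 = (1.508 - 1) / 24.66867 = 0.02059292 /cm^2
For a bare sphere: B_g = pi/R, so R_c = pi / sqrt(B_m^2)
R_c = pi / sqrt(0.02059292) = 21.892 cm

21.892


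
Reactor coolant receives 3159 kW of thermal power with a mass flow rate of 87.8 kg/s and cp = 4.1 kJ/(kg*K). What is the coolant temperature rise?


dT = Q / (m_dot * cp)
dT = 3159 / (87.8 * 4.1)
dT = 8.7755 C

8.7755


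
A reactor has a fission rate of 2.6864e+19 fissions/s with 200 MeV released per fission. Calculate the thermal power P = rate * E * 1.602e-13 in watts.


P = fission_rate * E_MeV * 1.602e-13
P = 2.6864e+19 * 200 * 1.602e-13
P = 8.6072e+08 W

8.6072e+08


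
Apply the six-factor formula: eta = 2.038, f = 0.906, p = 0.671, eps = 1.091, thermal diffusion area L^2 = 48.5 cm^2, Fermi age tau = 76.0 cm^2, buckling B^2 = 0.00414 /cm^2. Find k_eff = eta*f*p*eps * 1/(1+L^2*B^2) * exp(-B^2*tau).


k_inf = eta*f*p*eps = 2.038*0.906*0.671*1.091 = 1.351698
P_TNL = 1/(1 + L^2*B^2) = 1/(1 + 48.5*0.00414) = 0.8327851
P_FNL = exp(-B^2*tau) = exp(-0.00414*76.0) = 0.7300516
k_eff = k_inf * P_TNL * P_FNL = 1.351698 * 0.8327851 * 0.7300516
k_eff = 0.82180

0.82180


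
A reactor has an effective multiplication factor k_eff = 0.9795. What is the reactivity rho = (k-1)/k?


rho = (k_eff - 1) / k_eff
rho = (0.9795 - 1) / 0.9795
rho = -0.020929

-0.020929


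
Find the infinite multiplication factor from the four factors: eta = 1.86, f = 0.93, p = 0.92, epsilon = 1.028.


k_inf = eta * f * p * epsilon
k_inf = 1.86 * 0.93 * 0.92 * 1.028
k_inf = 1.6360

1.6360


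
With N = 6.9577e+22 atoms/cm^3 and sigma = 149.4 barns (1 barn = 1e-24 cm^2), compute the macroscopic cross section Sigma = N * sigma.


Sigma = N * sigma_barns * 1e-24
Sigma = 6.9577e+22 * 149.4 * 1e-24
Sigma = 10.395 /cm

10.395


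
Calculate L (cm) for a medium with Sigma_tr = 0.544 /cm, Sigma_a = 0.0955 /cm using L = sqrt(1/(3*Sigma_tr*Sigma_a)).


D = 1 / (3 * Sigma_tr) = 1 / (3 * 0.544) = 0.6127451 cm
L = sqrt(D / Sigma_a)
L = sqrt(0.6127451 / 0.0955)
L = 2.5330 cm

2.5330


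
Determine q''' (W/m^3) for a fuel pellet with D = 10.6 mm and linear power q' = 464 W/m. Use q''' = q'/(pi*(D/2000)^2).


r = D / 2 / 1000 = 10.6 / 2 / 1000 = 0.0053 m
q''' = q' / (pi * r^2)
q''' = 464 / (pi * 0.0053^2)
q''' = 5.2579e+06 W/m^3

5.2579e+06


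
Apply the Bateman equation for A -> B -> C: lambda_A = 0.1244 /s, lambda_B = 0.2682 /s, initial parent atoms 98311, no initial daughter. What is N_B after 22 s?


N_B(t) = lambda_A * N_A0 / (lambda_B - lambda_A) * [exp(-lambda_A*t) - exp(-lambda_B*t)]
exp(-0.1244*22) = 0.06477730; exp(-0.2682*22) = 0.002738349
N_B = 0.1244 * 98311 / (0.2682 - 0.1244) * (0.06477730 - 0.002738349)
N_B = 5276.3

5276.3


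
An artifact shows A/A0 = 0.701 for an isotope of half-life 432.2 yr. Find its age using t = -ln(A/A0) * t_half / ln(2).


lambda = ln(2) / t_half = ln(2) / 432.2 = 0.001603765 /yr
t = -ln(A/A0) / lambda
t = -ln(0.701) / 0.001603765
t = 221.51 yr

221.51


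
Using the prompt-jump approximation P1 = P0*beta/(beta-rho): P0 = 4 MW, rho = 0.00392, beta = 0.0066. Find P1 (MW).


P1/P0 = beta / (beta - rho)
P1/P0 = 0.0066 / (0.0066 - 0.00392) = 2.462687
P1 = 4 * 2.462687 = 9.8507 MW

9.8507


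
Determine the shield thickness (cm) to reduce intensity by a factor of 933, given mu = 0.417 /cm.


x = ln(factor) / mu
x = ln(933) / 0.417
x = 16.399 cm

16.399


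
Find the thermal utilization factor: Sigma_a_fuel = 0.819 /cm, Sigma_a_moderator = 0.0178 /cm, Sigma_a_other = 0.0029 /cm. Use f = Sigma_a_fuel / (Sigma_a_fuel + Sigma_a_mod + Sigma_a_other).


f = Sigma_a_fuel / (Sigma_a_fuel + Sigma_a_mod + Sigma_a_other)
f = 0.819 / (0.819 + 0.0178 + 0.0029)
f = 0.97535

0.97535


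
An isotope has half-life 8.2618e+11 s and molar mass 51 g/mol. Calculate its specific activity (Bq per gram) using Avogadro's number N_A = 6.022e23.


lambda = ln(2) / t_half = ln(2) / 8.2618e+11 = 8.389784e-13 /s
SA = lambda * N_A / M
SA = 8.389784e-13 * 6.022e23 / 51
SA = 9.9065e+09 Bq/g

9.9065e+09


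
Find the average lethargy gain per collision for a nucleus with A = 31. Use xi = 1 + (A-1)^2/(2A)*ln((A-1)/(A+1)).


xi = 1 + (A-1)^2/(2A) * ln((A-1)/(A+1))
xi = 1 + (31-1)^2/(2*31) * ln((31-1)/(31 +1))
xi = 0.063150

0.063150


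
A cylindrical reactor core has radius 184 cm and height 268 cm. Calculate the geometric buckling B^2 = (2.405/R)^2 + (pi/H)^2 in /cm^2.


B^2 = (2.405/R)^2 + (pi/H)^2
B^2 = (2.405/184)^2 + (pi/268)^2
B^2 = 3.0826e-04 /cm^2

3.0826e-04


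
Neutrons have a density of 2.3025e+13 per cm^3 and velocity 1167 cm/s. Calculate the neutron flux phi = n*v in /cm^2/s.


phi = n * v
phi = 2.3025e+13 * 1167
phi = 2.6870e+16 /cm^2/s

2.6870e+16


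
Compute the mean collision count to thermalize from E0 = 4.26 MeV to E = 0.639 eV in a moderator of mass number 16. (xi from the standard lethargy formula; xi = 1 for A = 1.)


xi = 1 + (A-1)^2/(2A)*ln((A-1)/(A+1)) = 0.1199467 (for A = 16)
n = ln(E0/E) / xi
n = ln(4.26e6 / 0.639) / 0.1199467
n = ln(6.666667e+06) / 0.1199467 = 131.00

131.00


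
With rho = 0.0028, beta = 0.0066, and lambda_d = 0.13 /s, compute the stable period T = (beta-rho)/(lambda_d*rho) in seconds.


T = (beta - rho) / (lambda_d * rho)
T = (0.0066 - 0.0028) / (0.13 * 0.0028)
T = 10.440 s

10.440


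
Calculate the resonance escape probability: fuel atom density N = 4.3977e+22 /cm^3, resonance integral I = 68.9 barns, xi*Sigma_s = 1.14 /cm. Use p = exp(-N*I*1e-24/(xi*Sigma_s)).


p = exp(-N * I * 1e-24 / (xi*Sigma_s))
p = exp(-4.3977e+22 * 68.9 * 1e-24 / 1.14)
p = 0.070095

0.070095


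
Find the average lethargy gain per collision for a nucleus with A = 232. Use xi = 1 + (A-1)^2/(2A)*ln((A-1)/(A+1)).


xi = 1 + (A-1)^2/(2A) * ln((A-1)/(A+1))
xi = 1 + (232-1)^2/(2*232) * ln((232-1)/(232 +1))
xi = 0.0085960

0.0085960


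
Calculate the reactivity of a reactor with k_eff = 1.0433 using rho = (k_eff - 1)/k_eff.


rho = (k_eff - 1) / k_eff
rho = (1.0433 - 1) / 1.0433
rho = 0.041503

0.041503


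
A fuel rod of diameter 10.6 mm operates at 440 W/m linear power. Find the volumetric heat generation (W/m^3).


r = D / 2 / 1000 = 10.6 / 2 / 1000 = 0.0053 m
q''' = q' / (pi * r^2)
q''' = 440 / (pi * 0.0053^2)
q''' = 4.9860e+06 W/m^3

4.9860e+06


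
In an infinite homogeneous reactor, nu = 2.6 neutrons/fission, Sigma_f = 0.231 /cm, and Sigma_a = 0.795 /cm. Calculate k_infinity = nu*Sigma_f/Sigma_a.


k_inf = nu * Sigma_f / Sigma_a
k_inf = 2.6 * 0.231 / 0.795
k_inf = 0.75547

0.75547


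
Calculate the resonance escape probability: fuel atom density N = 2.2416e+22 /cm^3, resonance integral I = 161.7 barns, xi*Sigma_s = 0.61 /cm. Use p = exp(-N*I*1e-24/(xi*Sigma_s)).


p = exp(-N * I * 1e-24 / (xi*Sigma_s))
p = exp(-2.2416e+22 * 161.7 * 1e-24 / 0.61)
p = 0.0026266

0.0026266


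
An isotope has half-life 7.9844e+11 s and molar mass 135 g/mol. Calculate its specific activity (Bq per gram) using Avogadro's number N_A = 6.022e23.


lambda = ln(2) / t_half = ln(2) / 7.9844e+11 = 8.681268e-13 /s
SA = lambda * N_A / M
SA = 8.681268e-13 * 6.022e23 / 135
SA = 3.8725e+09 Bq/g

3.8725e+09


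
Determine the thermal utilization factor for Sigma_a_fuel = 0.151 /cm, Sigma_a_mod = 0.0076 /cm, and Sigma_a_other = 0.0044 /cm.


f = Sigma_a_fuel / (Sigma_a_fuel + Sigma_a_mod + Sigma_a_other)
f = 0.151 / (0.151 + 0.0076 + 0.0044)
f = 0.92638

0.92638


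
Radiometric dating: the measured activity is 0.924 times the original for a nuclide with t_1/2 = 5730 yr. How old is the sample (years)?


lambda = ln(2) / t_half = ln(2) / 5730 = 1.209681e-04 /yr
t = -ln(A/A0) / lambda
t = -ln(0.924) / 1.209681e-04
t = 653.42 yr

653.42


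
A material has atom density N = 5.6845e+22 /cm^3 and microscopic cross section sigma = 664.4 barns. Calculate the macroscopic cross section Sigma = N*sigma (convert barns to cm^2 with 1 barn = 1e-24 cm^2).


Sigma = N * sigma_barns * 1e-24
Sigma = 5.6845e+22 * 664.4 * 1e-24
Sigma = 37.768 /cm

37.768


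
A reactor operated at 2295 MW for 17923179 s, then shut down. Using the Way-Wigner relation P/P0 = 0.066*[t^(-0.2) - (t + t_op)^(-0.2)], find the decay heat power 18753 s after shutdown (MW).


P/P0 = 0.066 * [t^(-0.2) - (t + t_op)^(-0.2)]
P/P0 = 0.066 * [18753^(-0.2) - (18753 + 17923179)^(-0.2)]
P/P0 = 0.066 * [0.1397610 - 0.03541817] = 0.006886627
P = 2295 * 0.006886627 = 15.805 MW

15.805


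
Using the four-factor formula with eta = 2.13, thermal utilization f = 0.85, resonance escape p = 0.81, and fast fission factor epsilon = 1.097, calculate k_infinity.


k_inf = eta * f * p * epsilon
k_inf = 2.13 * 0.85 * 0.81 * 1.097
k_inf = 1.6088

1.6088


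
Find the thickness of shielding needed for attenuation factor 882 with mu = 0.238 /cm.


x = ln(factor) / mu
x = ln(882) / 0.238
x = 28.497 cm

28.497


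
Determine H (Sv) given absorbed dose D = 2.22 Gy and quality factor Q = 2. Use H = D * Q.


H = D * Q
H = 2.22 * 2
H = 4.4400 Sv

4.4400


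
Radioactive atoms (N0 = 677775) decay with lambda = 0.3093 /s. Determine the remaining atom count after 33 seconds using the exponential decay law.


N = N0 * exp(-lambda * t)
N = 677775 * exp(-0.3093 * 33)
N = 25.020

25.020


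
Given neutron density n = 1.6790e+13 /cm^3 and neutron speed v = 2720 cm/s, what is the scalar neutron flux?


phi = n * v
phi = 1.6790e+13 * 2720
phi = 4.5669e+16 /cm^2/s

4.5669e+16


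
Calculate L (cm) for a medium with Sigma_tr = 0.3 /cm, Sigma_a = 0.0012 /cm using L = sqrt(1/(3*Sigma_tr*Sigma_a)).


D = 1 / (3 * Sigma_tr) = 1 / (3 * 0.3) = 1.111111 cm
L = sqrt(D / Sigma_a)
L = sqrt(1.111111 / 0.0012)
L = 30.429 cm

30.429


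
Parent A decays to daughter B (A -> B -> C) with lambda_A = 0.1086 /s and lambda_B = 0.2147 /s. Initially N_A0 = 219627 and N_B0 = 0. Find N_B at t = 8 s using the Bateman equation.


N_B(t) = lambda_A * N_A0 / (lambda_B - lambda_A) * [exp(-lambda_A*t) - exp(-lambda_B*t)]
exp(-0.1086*8) = 0.4194546; exp(-0.2147*8) = 0.1794964
N_B = 0.1086 * 219627 / (0.2147 - 0.1086) * (0.4194546 - 0.1794964)
N_B = 53943

53943


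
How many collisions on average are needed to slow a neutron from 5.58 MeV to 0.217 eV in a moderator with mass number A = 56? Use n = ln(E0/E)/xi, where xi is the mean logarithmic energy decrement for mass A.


xi = 1 + (A-1)^2/(2A)*ln((A-1)/(A+1)) = 0.03529286 (for A = 56)
n = ln(E0/E) / xi
n = ln(5.58e6 / 0.217) / 0.03529286
n = ln(2.571429e+07) / 0.03529286 = 483.46

483.46


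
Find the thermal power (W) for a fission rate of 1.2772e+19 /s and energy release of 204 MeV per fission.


P = fission_rate * E_MeV * 1.602e-13
P = 1.2772e+19 * 204 * 1.602e-13
P = 4.1740e+08 W

4.1740e+08


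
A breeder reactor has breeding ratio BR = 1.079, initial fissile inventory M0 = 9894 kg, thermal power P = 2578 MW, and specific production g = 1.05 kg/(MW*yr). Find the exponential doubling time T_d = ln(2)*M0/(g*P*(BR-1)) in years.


Breeding gain G = BR - 1 = 1.079 - 1 = 0.079
Fissile production rate = g * P * G = 1.05 * 2578 * 0.079 = 213.8451 kg/yr
T_d = ln(2) * M0 / (g * P * G)
T_d = ln(2) * 9894 / 213.8451 = 32.070 yr

32.070


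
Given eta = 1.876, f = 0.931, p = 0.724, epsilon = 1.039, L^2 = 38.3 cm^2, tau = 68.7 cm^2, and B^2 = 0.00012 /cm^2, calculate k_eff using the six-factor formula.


k_inf = eta*f*p*eps = 1.876*0.931*0.724*1.039 = 1.313822
P_TNL = 1/(1 + L^2*B^2) = 1/(1 + 38.3*0.00012) = 0.9954250
P_FNL = exp(-B^2*tau) = exp(-0.00012*68.7) = 0.9917899
k_eff = k_inf * P_TNL * P_FNL = 1.313822 * 0.9954250 * 0.9917899
k_eff = 1.2971

1.2971


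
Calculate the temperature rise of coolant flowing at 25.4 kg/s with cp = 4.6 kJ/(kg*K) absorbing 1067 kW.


dT = Q / (m_dot * cp)
dT = 1067 / (25.4 * 4.6)
dT = 9.1321 C

9.1321


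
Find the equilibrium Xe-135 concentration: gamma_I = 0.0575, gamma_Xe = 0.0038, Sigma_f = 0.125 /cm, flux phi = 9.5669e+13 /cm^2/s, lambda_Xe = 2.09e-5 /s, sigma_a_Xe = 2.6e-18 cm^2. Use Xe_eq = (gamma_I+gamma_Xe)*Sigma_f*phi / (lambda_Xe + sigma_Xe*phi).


Xe_eq = (gamma_I + gamma_Xe) * Sigma_f * phi / (lambda_Xe + sigma_Xe * phi)
Numerator = (0.0575 + 0.0038) * 0.125 * 9.5669e+13 = 7.330637e+11
Denominator = 2.09e-5 + 2.6e-18 * 9.5669e+13 = 2.696394e-04
Xe_eq = 7.330637e+11 / 2.696394e-04 = 2.7187e+15 /cm^3

2.7187e+15


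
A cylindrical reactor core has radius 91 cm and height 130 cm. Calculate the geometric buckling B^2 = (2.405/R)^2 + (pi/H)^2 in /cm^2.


B^2 = (2.405/R)^2 + (pi/H)^2
B^2 = (2.405/91)^2 + (pi/130)^2
B^2 = 0.0012825 /cm^2

0.0012825


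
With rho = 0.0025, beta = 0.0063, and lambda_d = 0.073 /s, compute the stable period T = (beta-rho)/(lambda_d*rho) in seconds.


T = (beta - rho) / (lambda_d * rho)
T = (0.0063 - 0.0025) / (0.073 * 0.0025)
T = 20.822 s

20.822
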